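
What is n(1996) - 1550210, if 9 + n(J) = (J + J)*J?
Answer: 6417813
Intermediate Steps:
n(J) = -9 + 2*J² (n(J) = -9 + (J + J)*J = -9 + (2*J)*J = -9 + 2*J²)
n(1996) - 1550210 = (-9 + 2*1996²) - 1550210 = (-9 + 2*3984016) - 1550210 = (-9 + 7968032) - 1550210 = 7968023 - 1550210 = 6417813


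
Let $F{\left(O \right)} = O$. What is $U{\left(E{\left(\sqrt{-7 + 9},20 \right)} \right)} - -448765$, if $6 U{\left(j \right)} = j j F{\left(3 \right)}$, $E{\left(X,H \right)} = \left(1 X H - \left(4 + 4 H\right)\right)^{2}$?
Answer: $42596733 - 26396160 \sqrt{2} \approx 5.2669 \cdot 10^{6}$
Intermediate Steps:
$E{\left(X,H \right)} = \left(-4 - 4 H + H X\right)^{2}$ ($E{\left(X,H \right)} = \left(X H - \left(4 + 4 H\right)\right)^{2} = \left(H X - \left(4 + 4 H\right)\right)^{2} = \left(-4 - 4 H + H X\right)^{2}$)
$U{\left(j \right)} = \frac{j^{2}}{2}$ ($U{\left(j \right)} = \frac{j j 3}{6} = \frac{j^{2} \cdot 3}{6} = \frac{3 j^{2}}{6} = \frac{j^{2}}{2}$)
$U{\left(E{\left(\sqrt{-7 + 9},20 \right)} \right)} - -448765 = \frac{\left(\left(4 + 4 \cdot 20 - 20 \sqrt{-7 + 9}\right)^{2}\right)^{2}}{2} - -448765 = \frac{\left(\left(4 + 80 - 20 \sqrt{2}\right)^{2}\right)^{2}}{2} + 448765 = \frac{\left(\left(84 - 20 \sqrt{2}\right)^{2}\right)^{2}}{2} + 448765 = \frac{\left(84 - 20 \sqrt{2}\right)^{4}}{2} + 448765 = 448765 + \frac{\left(84 - 20 \sqrt{2}\right)^{4}}{2}$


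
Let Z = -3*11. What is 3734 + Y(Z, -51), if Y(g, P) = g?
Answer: 3701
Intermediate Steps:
Z = -33
3734 + Y(Z, -51) = 3734 - 33 = 3701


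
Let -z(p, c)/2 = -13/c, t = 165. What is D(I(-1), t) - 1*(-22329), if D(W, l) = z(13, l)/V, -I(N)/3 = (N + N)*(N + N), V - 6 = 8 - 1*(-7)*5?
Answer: 180529991/8085 ≈ 22329.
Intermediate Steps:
V = 49 (V = 6 + (8 - 1*(-7)*5) = 6 + (8 + 7*5) = 6 + (8 + 35) = 6 + 43 = 49)
I(N) = -12*N² (I(N) = -3*(N + N)*(N + N) = -3*2*N*2*N = -12*N²)
z(p, c) = 26/c (z(p, c) = -(-26)/c = 26/c)
D(W, l) = 26/(49*l) (D(W, l) = (26/l)/49 = (26/l)*(1/49) = 26/(49*l))
D(I(-1), t) - 1*(-22329) = (26/49)/165 - 1*(-22329) = (26/49)*(1/165) + 22329 = 26/8085 + 22329 = 180529991/8085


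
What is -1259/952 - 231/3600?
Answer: -198013/142800 ≈ -1.3866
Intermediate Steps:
-1259/952 - 231/3600 = -1259*1/952 - 231*1/3600 = -1259/952 - 77/1200 = -198013/142800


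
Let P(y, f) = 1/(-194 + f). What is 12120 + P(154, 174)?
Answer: 242399/20 ≈ 12120.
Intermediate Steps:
12120 + P(154, 174) = 12120 + 1/(-194 + 174) = 12120 + 1/(-20) = 12120 - 1/20 = 242399/20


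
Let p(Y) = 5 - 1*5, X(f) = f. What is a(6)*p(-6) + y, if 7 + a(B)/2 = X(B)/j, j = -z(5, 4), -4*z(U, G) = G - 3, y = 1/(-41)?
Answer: -1/41 ≈ -0.024390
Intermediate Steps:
y = -1/41 ≈ -0.024390
z(U, G) = ¾ - G/4 (z(U, G) = -(G - 3)/4 = -(-3 + G)/4 = ¾ - G/4)
j = ¼ (j = -(¾ - ¼*4) = -(¾ - 1) = -1*(-¼) = ¼ ≈ 0.25000)
p(Y) = 0 (p(Y) = 5 - 5 = 0)
a(B) = -14 + 8*B (a(B) = -14 + 2*(B/(¼)) = -14 + 2*(B*4) = -14 + 2*(4*B) = -14 + 8*B)
a(6)*p(-6) + y = (-14 + 8*6)*0 - 1/41 = (-14 + 48)*0 - 1/41 = 34*0 - 1/41 = 0 - 1/41 = -1/41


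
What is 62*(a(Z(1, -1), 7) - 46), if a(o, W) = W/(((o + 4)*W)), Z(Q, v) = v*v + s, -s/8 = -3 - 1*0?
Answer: -82646/29 ≈ -2849.9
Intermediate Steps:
s = 24 (s = -8*(-3 - 1*0) = -8*(-3 + 0) = -8*(-3) = 24)
Z(Q, v) = 24 + v**2 (Z(Q, v) = v*v + 24 = v**2 + 24 = 24 + v**2)
a(o, W) = 1/(4 + o) (a(o, W) = W/(((4 + o)*W)) = W/((W*(4 + o))) = W*(1/(W*(4 + o))) = 1/(4 + o))
62*(a(Z(1, -1), 7) - 46) = 62*(1/(4 + (24 + (-1)**2)) - 46) = 62*(1/(4 + (24 + 1)) - 46) = 62*(1/(4 + 25) - 46) = 62*(1/29 - 46) = 62*(-1333/29) = -82646/29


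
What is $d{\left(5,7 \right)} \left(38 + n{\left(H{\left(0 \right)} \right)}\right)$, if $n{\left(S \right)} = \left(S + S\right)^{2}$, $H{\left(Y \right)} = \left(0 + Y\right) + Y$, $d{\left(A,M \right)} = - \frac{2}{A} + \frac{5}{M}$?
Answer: $\frac{418}{35} \approx 11.943$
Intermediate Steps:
$H{\left(Y \right)} = 2 Y$ ($H{\left(Y \right)} = Y + Y = 2 Y$)
$n{\left(S \right)} = 4 S^{2}$ ($n{\left(S \right)} = \left(2 S\right)^{2} = 4 S^{2}$)
$d{\left(5,7 \right)} \left(38 + n{\left(H{\left(0 \right)} \right)}\right) = \left(- \frac{2}{5} + \frac{5}{7}\right) \left(38 + 4 \left(2 \cdot 0\right)^{2}\right) = \left(\left(-2\right) \frac{1}{5} + 5 \cdot \frac{1}{7}\right) \left(38 + 4 \cdot 0^{2}\right) = \left(- \frac{2}{5} + \frac{5}{7}\right) \left(38 + 4 \cdot 0\right) = \frac{11 \left(38 + 0\right)}{35} = \frac{11}{35} \cdot 38 = \frac{418}{35}$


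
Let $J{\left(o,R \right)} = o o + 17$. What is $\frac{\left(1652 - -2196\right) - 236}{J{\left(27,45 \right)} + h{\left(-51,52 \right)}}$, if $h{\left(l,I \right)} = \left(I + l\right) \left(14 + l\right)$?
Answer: $\frac{3612}{709} \approx 5.0945$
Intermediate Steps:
$h{\left(l,I \right)} = \left(14 + l\right) \left(I + l\right)$
$J{\left(o,R \right)} = 17 + o^{2}$ ($J{\left(o,R \right)} = o^{2} + 17 = 17 + o^{2}$)
$\frac{\left(1652 - -2196\right) - 236}{J{\left(27,45 \right)} + h{\left(-51,52 \right)}} = \frac{\left(1652 - -2196\right) - 236}{\left(17 + 27^{2}\right) + \left(\left(-51\right)^{2} + 14 \cdot 52 + 14 \left(-51\right) + 52 \left(-51\right)\right)} = \frac{\left(1652 + 2196\right) - 236}{\left(17 + 729\right) + \left(2601 + 728 - 714 - 2652\right)} = \frac{3848 - 236}{746 - 37} = \frac{3612}{709}$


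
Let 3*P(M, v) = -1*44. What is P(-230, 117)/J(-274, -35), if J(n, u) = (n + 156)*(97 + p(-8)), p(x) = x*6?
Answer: 22/8673 ≈ 0.0025366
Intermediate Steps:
P(M, v) = -44/3 (P(M, v) = (-1*44)/3 = (⅓)*(-44) = -44/3)
p(x) = 6*x
J(n, u) = 7644 + 49*n (J(n, u) = (n + 156)*(97 + 6*(-8)) = (156 + n)*(97 - 48) = (156 + n)*49 = 7644 + 49*n)
P(-230, 117)/J(-274, -35) = -44/(3*(7644 + 49*(-274))) = -44/(3*(7644 - 13426)) = -44/3/(-5782) = -44/3*(-1/5782) = 22/8673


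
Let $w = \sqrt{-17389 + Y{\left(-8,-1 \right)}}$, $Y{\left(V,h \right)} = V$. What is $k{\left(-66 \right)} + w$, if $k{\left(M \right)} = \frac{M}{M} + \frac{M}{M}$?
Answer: $2 + 3 i \sqrt{1933} \approx 2.0 + 131.9 i$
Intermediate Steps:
$k{\left(M \right)} = 2$ ($k{\left(M \right)} = 1 + 1 = 2$)
$w = 3 i \sqrt{1933}$ ($w = \sqrt{-17389 - 8} = \sqrt{-17397} = 3 i \sqrt{1933} \approx 131.9 i$)
$k{\left(-66 \right)} + w = 2 + 3 i \sqrt{1933}$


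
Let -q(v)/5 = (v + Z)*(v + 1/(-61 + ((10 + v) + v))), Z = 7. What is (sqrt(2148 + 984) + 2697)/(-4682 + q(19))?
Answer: -2697/7142 - 3*sqrt(87)/3571 ≈ -0.38546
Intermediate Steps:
q(v) = -5*(7 + v)*(v + 1/(-51 + 2*v)) (q(v) = -5*(v + 7)*(v + 1/(-61 + ((10 + v) + v))) = -5*(7 + v)*(v + 1/(-61 + (10 + 2*v))) = -5*(7 + v)*(v + 1/(-51 + 2*v)))
(sqrt(2148 + 984) + 2697)/(-4682 + q(19)) = (sqrt(2148 + 984) + 2697)/(-4682 + 5*(-7 - 2*19**3 + 37*19**2 + 356*19)/(-51 + 2*19)) = (sqrt(3132) + 2697)/(-4682 + 5*(-7 - 2*6859 + 37*361 + 6764)/(-51 + 38)) = (6*sqrt(87) + 2697)/(-4682 + 5*(-7 - 13718 + 13357 + 6764)/(-13)) = (2697 + 6*sqrt(87))/(-4682 + 5*(-1/13)*6396) = (2697 + 6*sqrt(87))/(-4682 - 2460) = (2697 + 6*sqrt(87))/(-7142) = (2697 + 6*sqrt(87))*(-1/7142) = -2697/7142 - 3*sqrt(87)/3571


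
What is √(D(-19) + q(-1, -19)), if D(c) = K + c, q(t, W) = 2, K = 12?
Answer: I*√5 ≈ 2.2361*I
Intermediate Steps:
D(c) = 12 + c
√(D(-19) + q(-1, -19)) = √((12 - 19) + 2) = √(-7 + 2) = √(-5) = I*√5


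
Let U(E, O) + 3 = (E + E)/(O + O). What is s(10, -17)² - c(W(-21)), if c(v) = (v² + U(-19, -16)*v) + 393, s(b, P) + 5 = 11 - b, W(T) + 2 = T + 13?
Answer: -3961/8 ≈ -495.13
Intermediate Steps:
U(E, O) = -3 + E/O (U(E, O) = -3 + (E + E)/(O + O) = -3 + (2*E)/((2*O)) = -3 + (2*E)*(1/(2*O)) = -3 + E/O)
W(T) = 11 + T (W(T) = -2 + (T + 13) = -2 + (13 + T) = 11 + T)
s(b, P) = 6 - b (s(b, P) = -5 + (11 - b) = 6 - b)
c(v) = 393 + v² - 29*v/16 (c(v) = (v² + (-3 - 19/(-16))*v) + 393 = (v² + (-3 - 19*(-1/16))*v) + 393 = (v² + (-3 + 19/16)*v) + 393 = (v² - 29*v/16) + 393 = 393 + v² - 29*v/16)
s(10, -17)² - c(W(-21)) = (6 - 1*10)² - (393 + (11 - 21)² - 29*(11 - 21)/16) = (6 - 10)² - (393 + (-10)² - 29/16*(-10)) = (-4)² - (393 + 100 + 145/8) = 16 - 1*4089/8 = 16 - 4089/8 = -3961/8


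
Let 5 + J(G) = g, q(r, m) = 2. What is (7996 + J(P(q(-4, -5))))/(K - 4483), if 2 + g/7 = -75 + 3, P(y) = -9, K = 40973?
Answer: 7473/36490 ≈ 0.20480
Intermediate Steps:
g = -518 (g = -14 + 7*(-75 + 3) = -14 + 7*(-72) = -14 - 504 = -518)
J(G) = -523 (J(G) = -5 - 518 = -523)
(7996 + J(P(q(-4, -5))))/(K - 4483) = (7996 - 523)/(40973 - 4483) = 7473/36490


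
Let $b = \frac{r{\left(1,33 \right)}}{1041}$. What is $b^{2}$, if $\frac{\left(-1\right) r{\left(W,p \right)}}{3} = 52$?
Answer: $\frac{2704}{120409} \approx 0.022457$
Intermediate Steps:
$r{\left(W,p \right)} = -156$ ($r{\left(W,p \right)} = \left(-3\right) 52 = -156$)
$b = - \frac{52}{347}$ ($b = - \frac{156}{1041} = \left(-156\right) \frac{1}{1041} = - \frac{52}{347} \approx -0.14986$)
$b^{2} = \left(- \frac{52}{347}\right)^{2} = \frac{2704}{120409}$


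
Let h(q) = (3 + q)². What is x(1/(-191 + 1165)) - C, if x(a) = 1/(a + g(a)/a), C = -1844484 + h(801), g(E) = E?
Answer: 1168117274/975 ≈ 1.1981e+6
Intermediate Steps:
C = -1198068 (C = -1844484 + (3 + 801)² = -1844484 + 804² = -1844484 + 646416 = -1198068)
x(a) = 1/(1 + a) (x(a) = 1/(a + a/a) = 1/(a + 1) = 1/(1 + a))
x(1/(-191 + 1165)) - C = 1/(1 + 1/(-191 + 1165)) - 1*(-1198068) = 1/(1 + 1/974) + 1198068 = 1/(975/974) + 1198068 = 974/975 + 1198068 = 1168117274/975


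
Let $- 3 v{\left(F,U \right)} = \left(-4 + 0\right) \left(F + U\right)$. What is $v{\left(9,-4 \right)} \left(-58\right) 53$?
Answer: $- \frac{61480}{3} \approx -20493.0$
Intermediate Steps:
$v{\left(F,U \right)} = \frac{4 F}{3} + \frac{4 U}{3}$ ($v{\left(F,U \right)} = - \frac{\left(-4 + 0\right) \left(F + U\right)}{3} = - \frac{\left(-4\right) \left(F + U\right)}{3} = - \frac{- 4 F - 4 U}{3} = \frac{4 F}{3} + \frac{4 U}{3}$)
$v{\left(9,-4 \right)} \left(-58\right) 53 = \left(\frac{4}{3} \cdot 9 + \frac{4}{3} \left(-4\right)\right) \left(-58\right) 53 = \left(12 - \frac{16}{3}\right) \left(-58\right) 53 = \frac{20}{3} \left(-58\right) 53 = \left(- \frac{1160}{3}\right) 53 = - \frac{61480}{3}$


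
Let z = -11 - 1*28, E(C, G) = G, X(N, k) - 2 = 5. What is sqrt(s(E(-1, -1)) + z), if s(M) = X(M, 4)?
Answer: 4*I*sqrt(2) ≈ 5.6569*I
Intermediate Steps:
X(N, k) = 7 (X(N, k) = 2 + 5 = 7)
s(M) = 7
z = -39 (z = -11 - 28 = -39)
sqrt(s(E(-1, -1)) + z) = sqrt(7 - 39) = sqrt(-32) = 4*I*sqrt(2)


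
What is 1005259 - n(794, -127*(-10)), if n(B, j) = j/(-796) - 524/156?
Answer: 15603707101/15522 ≈ 1.0053e+6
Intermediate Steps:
n(B, j) = -131/39 - j/796 (n(B, j) = j*(-1/796) - 524*1/156 = -j/796 - 131/39 = -131/39 - j/796)
1005259 - n(794, -127*(-10)) = 1005259 - (-131/39 - (-127)*(-10)/796) = 1005259 - (-131/39 - 1/796*1270) = 1005259 - (-131/39 - 635/398) = 1005259 - 1*(-76903/15522) = 1005259 + 76903/15522 = 15603707101/15522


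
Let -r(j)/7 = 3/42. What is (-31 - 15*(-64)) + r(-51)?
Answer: 1857/2 ≈ 928.50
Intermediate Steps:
r(j) = -½ (r(j) = -21/42 = -7*1/14 = -½)
(-31 - 15*(-64)) + r(-51) = (-31 - 15*(-64)) - ½ = (-31 + 960) - ½ = 929 - ½ = 1857/2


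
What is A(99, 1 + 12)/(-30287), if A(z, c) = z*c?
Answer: -1287/30287 ≈ -0.042493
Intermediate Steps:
A(z, c) = c*z
A(99, 1 + 12)/(-30287) = ((1 + 12)*99)/(-30287) = (13*99)*(-1/30287) = 1287*(-1/30287) = -1287/30287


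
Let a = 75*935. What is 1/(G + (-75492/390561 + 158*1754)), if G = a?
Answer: 130187/45208321895 ≈ 2.8797e-6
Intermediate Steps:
a = 70125
G = 70125
1/(G + (-75492/390561 + 158*1754)) = 1/(70125 + (-75492/390561 + 158*1754)) = 1/(70125 + (-75492*1/390561 + 277132)) = 1/(70125 + (-25164/130187 + 277132)) = 1/(70125 + 36078958520/130187) = 1/(45208321895/130187) = 130187/45208321895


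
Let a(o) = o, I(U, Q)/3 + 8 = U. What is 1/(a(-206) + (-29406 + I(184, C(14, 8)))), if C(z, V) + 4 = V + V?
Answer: -1/29084 ≈ -3.4383e-5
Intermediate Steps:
C(z, V) = -4 + 2*V (C(z, V) = -4 + (V + V) = -4 + 2*V)
I(U, Q) = -24 + 3*U
1/(a(-206) + (-29406 + I(184, C(14, 8)))) = 1/(-206 + (-29406 + (-24 + 3*184))) = 1/(-206 + (-29406 + (-24 + 552))) = 1/(-206 + (-29406 + 528)) = 1/(-206 - 28878) = 1/(-29084) = -1/29084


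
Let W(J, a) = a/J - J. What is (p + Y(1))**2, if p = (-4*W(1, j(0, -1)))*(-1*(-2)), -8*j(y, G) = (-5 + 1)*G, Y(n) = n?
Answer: 169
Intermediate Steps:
j(y, G) = G/2 (j(y, G) = -(-5 + 1)*G/8 = -(-1)*G/2 = G/2)
W(J, a) = -J + a/J (W(J, a) = a/J - J = -J + a/J)
p = 12 (p = (-4*(-1*1 + ((1/2)*(-1))/1))*(-1*(-2)) = -4*(-1 - 1/2*1)*2 = -4*(-1 - 1/2)*2 = -4*(-3/2)*2 = 6*2 = 12)
(p + Y(1))**2 = (12 + 1)**2 = 13**2 = 169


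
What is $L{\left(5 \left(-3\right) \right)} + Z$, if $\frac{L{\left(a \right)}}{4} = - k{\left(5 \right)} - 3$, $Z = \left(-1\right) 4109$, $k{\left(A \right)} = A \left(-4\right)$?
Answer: $-4041$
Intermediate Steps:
$k{\left(A \right)} = - 4 A$
$Z = -4109$
$L{\left(a \right)} = 68$ ($L{\left(a \right)} = 4 \left(- \left(-4\right) 5 - 3\right) = 4 \left(\left(-1\right) \left(-20\right) - 3\right) = 4 \left(20 - 3\right) = 4 \cdot 17 = 68$)
$L{\left(5 \left(-3\right) \right)} + Z = 68 - 4109 = -4041$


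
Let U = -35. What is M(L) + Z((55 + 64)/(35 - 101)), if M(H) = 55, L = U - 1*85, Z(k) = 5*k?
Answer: 3035/66 ≈ 45.985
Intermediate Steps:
L = -120 (L = -35 - 1*85 = -35 - 85 = -120)
M(L) + Z((55 + 64)/(35 - 101)) = 55 + 5*((55 + 64)/(35 - 101)) = 55 + 5*(119/(-66)) = 55 + 5*(119*(-1/66)) = 55 + 5*(-119/66) = 55 - 595/66 = 3035/66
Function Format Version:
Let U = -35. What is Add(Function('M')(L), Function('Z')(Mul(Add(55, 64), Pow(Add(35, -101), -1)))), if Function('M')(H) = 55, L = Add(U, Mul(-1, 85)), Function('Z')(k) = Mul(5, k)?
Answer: Rational(3035, 66) ≈ 45.985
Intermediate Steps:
L = -120 (L = Add(-35, Mul(-1, 85)) = Add(-35, -85) = -120)
Add(Function('M')(L), Function('Z')(Mul(Add(55, 64), Pow(Add(35, -101), -1)))) = Add(55, Mul(5, Mul(Add(55, 64), Pow(Add(35, -101), -1)))) = Add(55, Mul(5, Mul(119, Pow(-66, -1)))) = Add(55, Mul(5, Mul(119, Rational(-1, 66)))) = Add(55, Mul(5, Rational(-119, 66))) = Add(55, Rational(-595, 66)) = Rational(3035, 66)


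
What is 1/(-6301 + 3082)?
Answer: -1/3219 ≈ -0.00031066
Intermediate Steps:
1/(-6301 + 3082) = 1/(-3219) = -1/3219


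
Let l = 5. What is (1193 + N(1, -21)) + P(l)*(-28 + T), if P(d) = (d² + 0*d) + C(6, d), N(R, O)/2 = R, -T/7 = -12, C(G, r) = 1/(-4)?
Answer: 2581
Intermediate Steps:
C(G, r) = -¼
T = 84 (T = -7*(-12) = 84)
N(R, O) = 2*R
P(d) = -¼ + d² (P(d) = (d² + 0*d) - ¼ = (d² + 0) - ¼ = d² - ¼ = -¼ + d²)
(1193 + N(1, -21)) + P(l)*(-28 + T) = (1193 + 2*1) + (-¼ + 5²)*(-28 + 84) = (1193 + 2) + (-¼ + 25)*56 = 1195 + (99/4)*56 = 1195 + 1386 = 2581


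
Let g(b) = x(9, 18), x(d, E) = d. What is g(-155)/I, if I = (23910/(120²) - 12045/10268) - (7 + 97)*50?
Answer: -11089440/6406631501 ≈ -0.0017309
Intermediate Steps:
g(b) = 9
I = -6406631501/1232160 (I = (23910/14400 - 12045*1/10268) - 104*50 = (23910*(1/14400) - 12045/10268) - 1*5200 = (797/480 - 12045/10268) - 5200 = 600499/1232160 - 5200 = -6406631501/1232160 ≈ -5199.5)
g(-155)/I = 9/(-6406631501/1232160) = 9*(-1232160/6406631501) = -11089440/6406631501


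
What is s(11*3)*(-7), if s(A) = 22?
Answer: -154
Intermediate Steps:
s(11*3)*(-7) = 22*(-7) = -154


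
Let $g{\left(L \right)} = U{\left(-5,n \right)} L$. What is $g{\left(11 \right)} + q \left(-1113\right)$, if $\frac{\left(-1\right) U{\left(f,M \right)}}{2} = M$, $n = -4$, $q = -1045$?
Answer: $1163173$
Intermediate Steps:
$U{\left(f,M \right)} = - 2 M$
$g{\left(L \right)} = 8 L$ ($g{\left(L \right)} = \left(-2\right) \left(-4\right) L = 8 L$)
$g{\left(11 \right)} + q \left(-1113\right) = 8 \cdot 11 - -1163085 = 88 + 1163085 = 1163173$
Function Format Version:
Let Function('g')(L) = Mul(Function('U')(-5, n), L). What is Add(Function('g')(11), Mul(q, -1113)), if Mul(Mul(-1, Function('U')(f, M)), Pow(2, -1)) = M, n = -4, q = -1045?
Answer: 1163173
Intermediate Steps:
Function('U')(f, M) = Mul(-2, M)
Function('g')(L) = Mul(8, L) (Function('g')(L) = Mul(Mul(-2, -4), L) = Mul(8, L))
Add(Function('g')(11), Mul(q, -1113)) = Add(Mul(8, 11), Mul(-1045, -1113)) = Add(88, 1163085) = 1163173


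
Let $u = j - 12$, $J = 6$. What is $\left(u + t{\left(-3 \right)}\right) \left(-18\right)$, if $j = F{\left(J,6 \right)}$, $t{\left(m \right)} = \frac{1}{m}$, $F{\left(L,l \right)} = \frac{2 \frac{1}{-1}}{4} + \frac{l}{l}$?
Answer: $213$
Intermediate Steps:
$F{\left(L,l \right)} = \frac{1}{2}$ ($F{\left(L,l \right)} = 2 \left(-1\right) \frac{1}{4} + 1 = \left(-2\right) \frac{1}{4} + 1 = - \frac{1}{2} + 1 = \frac{1}{2}$)
$j = \frac{1}{2} \approx 0.5$
$u = - \frac{23}{2}$ ($u = \frac{1}{2} - 12 = - \frac{23}{2} \approx -11.5$)
$\left(u + t{\left(-3 \right)}\right) \left(-18\right) = \left(- \frac{23}{2} + \frac{1}{-3}\right) \left(-18\right) = \left(- \frac{23}{2} - \frac{1}{3}\right) \left(-18\right) = \left(- \frac{71}{6}\right) \left(-18\right) = 213$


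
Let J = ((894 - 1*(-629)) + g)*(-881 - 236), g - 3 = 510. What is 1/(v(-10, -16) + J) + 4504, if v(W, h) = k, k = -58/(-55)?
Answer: 563367535353/125081602 ≈ 4504.0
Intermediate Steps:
g = 513 (g = 3 + 510 = 513)
k = 58/55 (k = -58*(-1/55) = 58/55 ≈ 1.0545)
v(W, h) = 58/55
J = -2274212 (J = ((894 - 1*(-629)) + 513)*(-881 - 236) = ((894 + 629) + 513)*(-1117) = (1523 + 513)*(-1117) = 2036*(-1117) = -2274212)
1/(v(-10, -16) + J) + 4504 = 1/(58/55 - 2274212) + 4504 = 1/(-125081602/55) + 4504 = -55/125081602 + 4504 = 563367535353/125081602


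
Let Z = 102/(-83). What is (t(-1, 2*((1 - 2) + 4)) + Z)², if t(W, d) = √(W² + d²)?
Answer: 265297/6889 - 204*√37/83 ≈ 23.560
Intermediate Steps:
Z = -102/83 (Z = 102*(-1/83) = -102/83 ≈ -1.2289)
(t(-1, 2*((1 - 2) + 4)) + Z)² = (√((-1)² + (2*((1 - 2) + 4))²) - 102/83)² = (√(1 + (2*(-1 + 4))²) - 102/83)² = (√(1 + (2*3)²) - 102/83)² = (√(1 + 6²) - 102/83)² = (√(1 + 36) - 102/83)² = (√37 - 102/83)² = (-102/83 + √37)²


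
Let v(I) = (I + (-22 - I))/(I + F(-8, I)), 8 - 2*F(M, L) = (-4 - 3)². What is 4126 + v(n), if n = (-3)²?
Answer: 94942/23 ≈ 4127.9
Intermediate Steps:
F(M, L) = -41/2 (F(M, L) = 4 - (-4 - 3)²/2 = 4 - ½*(-7)² = 4 - ½*49 = 4 - 49/2 = -41/2)
n = 9
v(I) = -22/(-41/2 + I) (v(I) = (I + (-22 - I))/(I - 41/2) = -22/(-41/2 + I))
4126 + v(n) = 4126 - 44/(-41 + 2*9) = 4126 - 44/(-41 + 18) = 4126 - 44/(-23) = 4126 - 44*(-1/23) = 4126 + 44/23 = 94942/23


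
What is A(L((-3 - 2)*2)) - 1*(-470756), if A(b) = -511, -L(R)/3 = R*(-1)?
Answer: 470245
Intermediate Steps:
L(R) = 3*R (L(R) = -3*R*(-1) = -(-3)*R = 3*R)
A(L((-3 - 2)*2)) - 1*(-470756) = -511 - 1*(-470756) = -511 + 470756 = 470245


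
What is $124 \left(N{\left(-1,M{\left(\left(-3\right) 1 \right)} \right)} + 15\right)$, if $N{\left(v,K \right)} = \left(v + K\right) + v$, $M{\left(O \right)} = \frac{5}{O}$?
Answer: $\frac{4216}{3} \approx 1405.3$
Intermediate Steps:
$N{\left(v,K \right)} = K + 2 v$ ($N{\left(v,K \right)} = \left(K + v\right) + v = K + 2 v$)
$124 \left(N{\left(-1,M{\left(\left(-3\right) 1 \right)} \right)} + 15\right) = 124 \left(\left(\frac{5}{\left(-3\right) 1} + 2 \left(-1\right)\right) + 15\right) = 124 \left(\left(\frac{5}{-3} - 2\right) + 15\right) = 124 \left(\left(5 \left(- \frac{1}{3}\right) - 2\right) + 15\right) = 124 \left(\left(- \frac{5}{3} - 2\right) + 15\right) = 124 \left(- \frac{11}{3} + 15\right) = 124 \cdot \frac{34}{3} = \frac{4216}{3}$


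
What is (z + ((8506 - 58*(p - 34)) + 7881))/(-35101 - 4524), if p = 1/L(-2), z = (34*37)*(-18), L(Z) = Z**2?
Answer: 8599/79250 ≈ 0.10850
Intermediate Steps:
z = -22644 (z = 1258*(-18) = -22644)
p = 1/4 (p = 1/((-2)**2) = 1/4 ≈ 0.25000)
(z + ((8506 - 58*(p - 34)) + 7881))/(-35101 - 4524) = (-22644 + ((8506 - 58*(1/4 - 34)) + 7881))/(-35101 - 4524) = (-22644 + ((8506 - 58*(-135/4)) + 7881))/(-39625) = (-22644 + ((8506 + 3915/2) + 7881))*(-1/39625) = (-22644 + (20927/2 + 7881))*(-1/39625) = (-22644 + 36689/2)*(-1/39625) = -8599/2*(-1/39625) = 8599/79250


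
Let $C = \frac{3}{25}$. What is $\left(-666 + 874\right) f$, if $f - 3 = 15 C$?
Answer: $\frac{4992}{5} \approx 998.4$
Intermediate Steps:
$C = \frac{3}{25}$ ($C = 3 \cdot \frac{1}{25} = \frac{3}{25} \approx 0.12$)
$f = \frac{24}{5}$ ($f = 3 + 15 \cdot \frac{3}{25} = 3 + \frac{9}{5} = \frac{24}{5} \approx 4.8$)
$\left(-666 + 874\right) f = \left(-666 + 874\right) \frac{24}{5} = 208 \cdot \frac{24}{5} = \frac{4992}{5}$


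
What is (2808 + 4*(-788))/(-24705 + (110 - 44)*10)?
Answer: 344/24045 ≈ 0.014307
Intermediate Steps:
(2808 + 4*(-788))/(-24705 + (110 - 44)*10) = (2808 - 3152)/(-24705 + 66*10) = -344/(-24705 + 660) = -344/(-24045) = -344*(-1/24045) = 344/24045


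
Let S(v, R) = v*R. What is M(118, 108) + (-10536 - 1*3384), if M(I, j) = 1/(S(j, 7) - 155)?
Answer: -8365919/601 ≈ -13920.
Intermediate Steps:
S(v, R) = R*v
M(I, j) = 1/(-155 + 7*j) (M(I, j) = 1/(7*j - 155) = 1/(-155 + 7*j))
M(118, 108) + (-10536 - 1*3384) = 1/(-155 + 7*108) + (-10536 - 1*3384) = 1/(-155 + 756) + (-10536 - 3384) = 1/601 - 13920 = -8365919/601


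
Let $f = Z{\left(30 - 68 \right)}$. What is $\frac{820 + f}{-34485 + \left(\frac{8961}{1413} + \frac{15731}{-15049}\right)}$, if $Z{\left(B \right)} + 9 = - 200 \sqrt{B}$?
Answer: $- \frac{5748432069}{244394862253} + \frac{1417615800 i \sqrt{38}}{244394862253} \approx -0.023521 + 0.035757 i$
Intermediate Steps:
$Z{\left(B \right)} = -9 - 200 \sqrt{B}$
$f = -9 - 200 i \sqrt{38}$ ($f = -9 - 200 \sqrt{30 - 68} = -9 - 200 \sqrt{-38} = -9 - 200 i \sqrt{38} \approx -9.0 - 1232.9 i$)
$\frac{820 + f}{-34485 + \left(\frac{8961}{1413} + \frac{15731}{-15049}\right)} = \frac{820 - \left(9 + 200 i \sqrt{38}\right)}{-34485 + \left(\frac{8961}{1413} + \frac{15731}{-15049}\right)} = \frac{811 - 200 i \sqrt{38}}{-34485 + \left(8961 \cdot \frac{1}{1413} + 15731 \left(- \frac{1}{15049}\right)\right)} = \frac{811 - 200 i \sqrt{38}}{-34485 + \left(\frac{2987}{471} - \frac{15731}{15049}\right)} = \frac{811 - 200 i \sqrt{38}}{-34485 + \frac{37542062}{7088079}} = \frac{811 - 200 i \sqrt{38}}{- \frac{244394862253}{7088079}} = \left(811 - 200 i \sqrt{38}\right) \left(- \frac{7088079}{244394862253}\right) = - \frac{5748432069}{244394862253} + \frac{1417615800 i \sqrt{38}}{244394862253}$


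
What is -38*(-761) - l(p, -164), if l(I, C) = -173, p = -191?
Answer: 29091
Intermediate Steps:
-38*(-761) - l(p, -164) = -38*(-761) - 1*(-173) = 28918 + 173 = 29091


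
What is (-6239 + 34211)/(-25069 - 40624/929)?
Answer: -8661996/7776575 ≈ -1.1139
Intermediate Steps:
(-6239 + 34211)/(-25069 - 40624/929) = 27972/(-25069 - 40624*1/929) = 27972/(-25069 - 40624/929) = 27972/(-23329725/929) = 27972*(-929/23329725) = -8661996/7776575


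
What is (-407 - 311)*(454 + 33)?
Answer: -349666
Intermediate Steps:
(-407 - 311)*(454 + 33) = -718*487 = -349666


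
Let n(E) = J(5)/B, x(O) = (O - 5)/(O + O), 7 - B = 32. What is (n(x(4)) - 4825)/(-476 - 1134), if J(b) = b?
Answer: 12063/4025 ≈ 2.9970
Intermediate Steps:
B = -25 (B = 7 - 1*32 = 7 - 32 = -25)
x(O) = (-5 + O)/(2*O) (x(O) = (-5 + O)/((2*O)) = (-5 + O)*(1/(2*O)) = (-5 + O)/(2*O))
n(E) = -⅕ (n(E) = 5/(-25) = 5*(-1/25) = -⅕)
(n(x(4)) - 4825)/(-476 - 1134) = (-⅕ - 4825)/(-476 - 1134) = -24126/5/(-1610) = -24126/5*(-1/1610) = 12063/4025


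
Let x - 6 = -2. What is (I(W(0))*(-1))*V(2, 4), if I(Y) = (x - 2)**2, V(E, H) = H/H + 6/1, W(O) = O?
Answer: -28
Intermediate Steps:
x = 4 (x = 6 - 2 = 4)
V(E, H) = 7 (V(E, H) = 1 + 6*1 = 1 + 6 = 7)
I(Y) = 4 (I(Y) = (4 - 2)**2 = 2**2 = 4)
(I(W(0))*(-1))*V(2, 4) = (4*(-1))*7 = -4*7 = -28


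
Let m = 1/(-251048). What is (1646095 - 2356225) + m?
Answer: -178276716241/251048 ≈ -7.1013e+5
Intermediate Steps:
m = -1/251048 ≈ -3.9833e-6
(1646095 - 2356225) + m = (1646095 - 2356225) - 1/251048 = -710130 - 1/251048 = -178276716241/251048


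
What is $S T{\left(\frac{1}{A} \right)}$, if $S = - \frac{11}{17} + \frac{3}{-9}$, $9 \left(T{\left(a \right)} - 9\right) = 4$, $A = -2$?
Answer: $- \frac{250}{27} \approx -9.2593$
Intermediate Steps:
$T{\left(a \right)} = \frac{85}{9}$ ($T{\left(a \right)} = 9 + \frac{1}{9} \cdot 4 = 9 + \frac{4}{9} = \frac{85}{9}$)
$S = - \frac{50}{51}$ ($S = \left(-11\right) \frac{1}{17} + 3 \left(- \frac{1}{9}\right) = - \frac{11}{17} - \frac{1}{3} = - \frac{50}{51} \approx -0.98039$)
$S T{\left(\frac{1}{A} \right)} = \left(- \frac{50}{51}\right) \frac{85}{9} = - \frac{250}{27}$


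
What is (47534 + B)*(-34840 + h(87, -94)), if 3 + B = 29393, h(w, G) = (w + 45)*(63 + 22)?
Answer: -1816944880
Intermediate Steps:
h(w, G) = 3825 + 85*w (h(w, G) = (45 + w)*85 = 3825 + 85*w)
B = 29390 (B = -3 + 29393 = 29390)
(47534 + B)*(-34840 + h(87, -94)) = (47534 + 29390)*(-34840 + (3825 + 85*87)) = 76924*(-34840 + (3825 + 7395)) = 76924*(-34840 + 11220) = 76924*(-23620) = -1816944880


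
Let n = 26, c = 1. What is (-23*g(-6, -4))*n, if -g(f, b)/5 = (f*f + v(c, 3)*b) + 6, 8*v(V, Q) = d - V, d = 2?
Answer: 124085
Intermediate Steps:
v(V, Q) = ¼ - V/8 (v(V, Q) = (2 - V)/8 = ¼ - V/8)
g(f, b) = -30 - 5*f² - 5*b/8 (g(f, b) = -5*((f*f + (¼ - ⅛*1)*b) + 6) = -5*((f² + (¼ - ⅛)*b) + 6) = -5*((f² + b/8) + 6) = -5*(6 + f² + b/8) = -30 - 5*f² - 5*b/8)
(-23*g(-6, -4))*n = -23*(-30 - 5*(-6)² - 5/8*(-4))*26 = -23*(-30 - 5*36 + 5/2)*26 = -23*(-30 - 180 + 5/2)*26 = -23*(-415/2)*26 = (9545/2)*26 = 124085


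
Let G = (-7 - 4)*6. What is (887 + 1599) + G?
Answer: 2420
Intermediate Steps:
G = -66 (G = -11*6 = -66)
(887 + 1599) + G = (887 + 1599) - 66 = 2486 - 66 = 2420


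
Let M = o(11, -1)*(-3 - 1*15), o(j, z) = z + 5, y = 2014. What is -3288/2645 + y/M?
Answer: -2781883/95220 ≈ -29.215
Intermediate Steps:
o(j, z) = 5 + z
M = -72 (M = (5 - 1)*(-3 - 1*15) = 4*(-3 - 15) = 4*(-18) = -72)
-3288/2645 + y/M = -3288/2645 + 2014/(-72) = -3288*1/2645 + 2014*(-1/72) = -3288/2645 - 1007/36 = -2781883/95220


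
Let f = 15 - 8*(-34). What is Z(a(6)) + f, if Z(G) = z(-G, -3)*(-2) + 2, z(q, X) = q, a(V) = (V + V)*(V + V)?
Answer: 577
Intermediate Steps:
a(V) = 4*V² (a(V) = (2*V)*(2*V) = 4*V²)
f = 287 (f = 15 + 272 = 287)
Z(G) = 2 + 2*G (Z(G) = -G*(-2) + 2 = 2*G + 2 = 2 + 2*G)
Z(a(6)) + f = (2 + 2*(4*6²)) + 287 = (2 + 2*(4*36)) + 287 = (2 + 2*144) + 287 = (2 + 288) + 287 = 290 + 287 = 577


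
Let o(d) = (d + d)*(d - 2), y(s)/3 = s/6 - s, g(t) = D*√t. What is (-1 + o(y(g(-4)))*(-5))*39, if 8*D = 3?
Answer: 42627/32 - 2925*I/2 ≈ 1332.1 - 1462.5*I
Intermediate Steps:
D = 3/8 (D = (⅛)*3 = 3/8 ≈ 0.37500)
g(t) = 3*√t/8
y(s) = -5*s/2 (y(s) = 3*(s/6 - s) = 3*(-5*s/6) = -5*s/2)
o(d) = 2*d*(-2 + d) (o(d) = (2*d)*(-2 + d) = 2*d*(-2 + d))
(-1 + o(y(g(-4)))*(-5))*39 = (-1 + (2*(-15*√(-4)/16)*(-2 - 15*√(-4)/16))*(-5))*39 = (-1 + (2*(-15*2*I/16)*(-2 - 15*2*I/16))*(-5))*39 = (-1 + (2*(-15*I/8)*(-2 - 15*I/8))*(-5))*39 = (-1 - 15*I*(-2 - 15*I/8)/4*(-5))*39 = (-1 + 75*I*(-2 - 15*I/8)/4)*39 = -39 + 2925*I*(-2 - 15*I/8)/4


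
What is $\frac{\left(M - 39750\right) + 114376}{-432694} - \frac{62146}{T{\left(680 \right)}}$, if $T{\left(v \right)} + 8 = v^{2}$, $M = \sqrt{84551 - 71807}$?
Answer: $- \frac{95336439}{310674292} - \frac{3 \sqrt{354}}{216347} \approx -0.30713$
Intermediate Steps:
$M = 6 \sqrt{354}$ ($M = \sqrt{12744} = 6 \sqrt{354} \approx 112.89$)
$T{\left(v \right)} = -8 + v^{2}$
$\frac{\left(M - 39750\right) + 114376}{-432694} - \frac{62146}{T{\left(680 \right)}} = \frac{\left(6 \sqrt{354} - 39750\right) + 114376}{-432694} - \frac{62146}{-8 + 680^{2}} = \left(\left(-39750 + 6 \sqrt{354}\right) + 114376\right) \left(- \frac{1}{432694}\right) - \frac{62146}{-8 + 462400} = \left(74626 + 6 \sqrt{354}\right) \left(- \frac{1}{432694}\right) - \frac{62146}{462392} = \left(- \frac{37313}{216347} - \frac{3 \sqrt{354}}{216347}\right) - \frac{193}{1436} = - \frac{95336439}{310674292} - \frac{3 \sqrt{354}}{216347}$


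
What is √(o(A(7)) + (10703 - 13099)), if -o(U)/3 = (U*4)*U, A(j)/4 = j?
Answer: 2*I*√2951 ≈ 108.65*I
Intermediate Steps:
A(j) = 4*j
o(U) = -12*U² (o(U) = -3*U*4*U = -3*4*U*U = -12*U²)
√(o(A(7)) + (10703 - 13099)) = √(-12*(4*7)² + (10703 - 13099)) = √(-12*28² - 2396) = √(-12*784 - 2396) = √(-9408 - 2396) = √(-11804) = 2*I*√2951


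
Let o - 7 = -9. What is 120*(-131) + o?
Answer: -15722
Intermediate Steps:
o = -2 (o = 7 - 9 = -2)
120*(-131) + o = 120*(-131) - 2 = -15720 - 2 = -15722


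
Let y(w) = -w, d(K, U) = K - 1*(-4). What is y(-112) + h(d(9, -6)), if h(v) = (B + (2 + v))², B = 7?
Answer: 596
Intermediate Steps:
d(K, U) = 4 + K (d(K, U) = K + 4 = 4 + K)
h(v) = (9 + v)² (h(v) = (7 + (2 + v))² = (9 + v)²)
y(-112) + h(d(9, -6)) = -1*(-112) + (9 + (4 + 9))² = 112 + (9 + 13)² = 112 + 22² = 112 + 484 = 596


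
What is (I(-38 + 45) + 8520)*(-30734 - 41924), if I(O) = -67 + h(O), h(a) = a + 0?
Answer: -614686680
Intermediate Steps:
h(a) = a
I(O) = -67 + O
(I(-38 + 45) + 8520)*(-30734 - 41924) = ((-67 + (-38 + 45)) + 8520)*(-30734 - 41924) = ((-67 + 7) + 8520)*(-72658) = (-60 + 8520)*(-72658) = 8460*(-72658) = -614686680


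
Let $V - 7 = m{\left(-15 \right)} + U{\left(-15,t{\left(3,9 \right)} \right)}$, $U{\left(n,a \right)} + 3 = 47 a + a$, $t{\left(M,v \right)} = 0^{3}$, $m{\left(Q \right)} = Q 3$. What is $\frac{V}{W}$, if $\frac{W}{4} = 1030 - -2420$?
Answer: $- \frac{41}{13800} \approx -0.002971$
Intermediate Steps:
$m{\left(Q \right)} = 3 Q$
$t{\left(M,v \right)} = 0$
$U{\left(n,a \right)} = -3 + 48 a$ ($U{\left(n,a \right)} = -3 + \left(47 a + a\right) = -3 + 48 a$)
$V = -41$ ($V = 7 + \left(3 \left(-15\right) + \left(-3 + 48 \cdot 0\right)\right) = 7 + \left(-45 + \left(-3 + 0\right)\right) = 7 - 48 = -41$)
$W = 13800$ ($W = 4 \left(1030 - -2420\right) = 4 \left(1030 + 2420\right) = 4 \cdot 3450 = 13800$)
$\frac{V}{W} = - \frac{41}{13800}$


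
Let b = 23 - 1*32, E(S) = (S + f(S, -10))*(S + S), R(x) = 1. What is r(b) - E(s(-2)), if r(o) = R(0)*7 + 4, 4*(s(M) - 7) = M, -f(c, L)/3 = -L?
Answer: 633/2 ≈ 316.50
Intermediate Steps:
f(c, L) = 3*L (f(c, L) = -(-3)*L = 3*L)
s(M) = 7 + M/4
E(S) = 2*S*(-30 + S) (E(S) = (S + 3*(-10))*(S + S) = (S - 30)*(2*S) = (-30 + S)*(2*S) = 2*S*(-30 + S))
b = -9 (b = 23 - 32 = -9)
r(o) = 11 (r(o) = 1*7 + 4 = 7 + 4 = 11)
r(b) - E(s(-2)) = 11 - 2*(7 + (¼)*(-2))*(-30 + (7 + (¼)*(-2))) = 11 - 2*(7 - ½)*(-30 + (7 - ½)) = 11 - 2*13*(-30 + 13/2)/2 = 11 - 2*13*(-47)/(2*2) = 11 - 1*(-611/2) = 11 + 611/2 = 633/2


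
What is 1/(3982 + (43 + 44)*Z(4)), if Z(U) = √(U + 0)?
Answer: 1/4156 ≈ 0.00024062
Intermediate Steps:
Z(U) = √U
1/(3982 + (43 + 44)*Z(4)) = 1/(3982 + (43 + 44)*√4) = 1/(3982 + 87*2) = 1/(3982 + 174) = 1/4156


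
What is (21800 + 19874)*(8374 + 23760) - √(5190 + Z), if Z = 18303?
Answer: 1339152316 - √23493 ≈ 1.3392e+9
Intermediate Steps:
(21800 + 19874)*(8374 + 23760) - √(5190 + Z) = (21800 + 19874)*(8374 + 23760) - √(5190 + 18303) = 41674*32134 - √23493 = 1339152316 - √23493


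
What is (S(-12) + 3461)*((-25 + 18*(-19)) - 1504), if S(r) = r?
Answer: -6453079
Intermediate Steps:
(S(-12) + 3461)*((-25 + 18*(-19)) - 1504) = (-12 + 3461)*((-25 + 18*(-19)) - 1504) = 3449*((-25 - 342) - 1504) = 3449*(-367 - 1504) = 3449*(-1871) = -6453079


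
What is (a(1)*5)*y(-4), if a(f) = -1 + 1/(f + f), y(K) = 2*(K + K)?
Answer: 40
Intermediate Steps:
y(K) = 4*K (y(K) = 2*(2*K) = 4*K)
a(f) = -1 + 1/(2*f)
(a(1)*5)*y(-4) = (((½ - 1*1)/1)*5)*(4*(-4)) = ((1*(½ - 1))*5)*(-16) = ((1*(-½))*5)*(-16) = -½*5*(-16) = -5/2*(-16) = 40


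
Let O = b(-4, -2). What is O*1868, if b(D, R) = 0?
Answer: 0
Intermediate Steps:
O = 0
O*1868 = 0*1868 = 0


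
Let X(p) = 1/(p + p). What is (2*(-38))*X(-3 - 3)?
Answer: 19/3 ≈ 6.3333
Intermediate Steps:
X(p) = 1/(2*p)
(2*(-38))*X(-3 - 3) = (2*(-38))*(1/(2*(-3 - 3))) = -38/(-6) = -38*(-1)/6 = -76*(-1/12) = 19/3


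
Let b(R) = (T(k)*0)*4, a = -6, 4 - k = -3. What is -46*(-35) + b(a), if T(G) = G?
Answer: 1610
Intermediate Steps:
k = 7 (k = 4 - 1*(-3) = 4 + 3 = 7)
b(R) = 0 (b(R) = (7*0)*4 = 0*4 = 0)
-46*(-35) + b(a) = -46*(-35) + 0 = 1610 + 0 = 1610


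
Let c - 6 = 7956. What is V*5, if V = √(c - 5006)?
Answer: 10*√739 ≈ 271.85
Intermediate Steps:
c = 7962 (c = 6 + 7956 = 7962)
V = 2*√739 (V = √(7962 - 5006) = √2956 = 2*√739 ≈ 54.369)
V*5 = (2*√739)*5 = 10*√739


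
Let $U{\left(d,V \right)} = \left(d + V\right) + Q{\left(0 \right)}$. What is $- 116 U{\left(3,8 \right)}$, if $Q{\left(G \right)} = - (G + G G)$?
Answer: $-1276$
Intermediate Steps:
$Q{\left(G \right)} = - G - G^{2}$ ($Q{\left(G \right)} = - (G + G^{2}) = - G - G^{2}$)
$U{\left(d,V \right)} = V + d$ ($U{\left(d,V \right)} = \left(d + V\right) - 0 \left(1 + 0\right) = \left(V + d\right) - 0 \cdot 1 = \left(V + d\right) + 0 = V + d$)
$- 116 U{\left(3,8 \right)} = - 116 \left(8 + 3\right) = \left(-116\right) 11 = -1276$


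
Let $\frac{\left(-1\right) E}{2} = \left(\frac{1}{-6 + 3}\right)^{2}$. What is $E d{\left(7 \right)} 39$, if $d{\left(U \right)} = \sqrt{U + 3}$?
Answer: $- \frac{26 \sqrt{10}}{3} \approx -27.406$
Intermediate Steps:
$d{\left(U \right)} = \sqrt{3 + U}$
$E = - \frac{2}{9}$ ($E = - 2 \left(\frac{1}{-6 + 3}\right)^{2} = - 2 \left(\frac{1}{-3}\right)^{2} = - 2 \left(- \frac{1}{3}\right)^{2} = \left(-2\right) \frac{1}{9} = - \frac{2}{9} \approx -0.22222$)
$E d{\left(7 \right)} 39 = - \frac{2 \sqrt{3 + 7}}{9} \cdot 39 = - \frac{2 \sqrt{10}}{9} \cdot 39 = - \frac{26 \sqrt{10}}{3}$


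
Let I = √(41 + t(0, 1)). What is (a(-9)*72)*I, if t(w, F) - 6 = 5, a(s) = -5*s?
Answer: 6480*√13 ≈ 23364.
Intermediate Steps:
t(w, F) = 11 (t(w, F) = 6 + 5 = 11)
I = 2*√13 (I = √(41 + 11) = √52 = 2*√13 ≈ 7.2111)
(a(-9)*72)*I = (-5*(-9)*72)*(2*√13) = (45*72)*(2*√13) = 3240*(2*√13) = 6480*√13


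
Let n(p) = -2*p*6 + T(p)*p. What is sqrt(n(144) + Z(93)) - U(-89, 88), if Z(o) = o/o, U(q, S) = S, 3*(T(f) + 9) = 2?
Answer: -88 + I*sqrt(2927) ≈ -88.0 + 54.102*I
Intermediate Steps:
T(f) = -25/3 (T(f) = -9 + (1/3)*2 = -9 + 2/3 = -25/3)
Z(o) = 1
n(p) = -61*p/3 (n(p) = -2*p*6 - 25*p/3 = -12*p - 25*p/3 = -61*p/3)
sqrt(n(144) + Z(93)) - U(-89, 88) = sqrt(-61/3*144 + 1) - 1*88 = sqrt(-2928 + 1) - 88 = sqrt(-2927) - 88 = I*sqrt(2927) - 88 = -88 + I*sqrt(2927)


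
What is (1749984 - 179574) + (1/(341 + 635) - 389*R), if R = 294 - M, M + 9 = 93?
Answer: 1452990721/976 ≈ 1.4887e+6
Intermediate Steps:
M = 84 (M = -9 + 93 = 84)
R = 210 (R = 294 - 1*84 = 294 - 84 = 210)
(1749984 - 179574) + (1/(341 + 635) - 389*R) = (1749984 - 179574) + (1/(341 + 635) - 389*210) = 1570410 + (1/976 - 81690) = 1570410 - 79729439/976 = 1452990721/976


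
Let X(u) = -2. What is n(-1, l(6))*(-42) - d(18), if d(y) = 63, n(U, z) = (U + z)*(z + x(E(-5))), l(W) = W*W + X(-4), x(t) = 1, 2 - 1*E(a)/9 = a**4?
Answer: -48573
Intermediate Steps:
E(a) = 18 - 9*a**4
l(W) = -2 + W**2 (l(W) = W*W - 2 = W**2 - 2 = -2 + W**2)
n(U, z) = (1 + z)*(U + z) (n(U, z) = (U + z)*(z + 1) = (U + z)*(1 + z) = (1 + z)*(U + z))
n(-1, l(6))*(-42) - d(18) = (-1 + (-2 + 6**2) + (-2 + 6**2)**2 - (-2 + 6**2))*(-42) - 1*63 = (-1 + (-2 + 36) + (-2 + 36)**2 - (-2 + 36))*(-42) - 63 = (-1 + 34 + 34**2 - 1*34)*(-42) - 63 = (-1 + 34 + 1156 - 34)*(-42) - 63 = 1155*(-42) - 63 = -48510 - 63 = -48573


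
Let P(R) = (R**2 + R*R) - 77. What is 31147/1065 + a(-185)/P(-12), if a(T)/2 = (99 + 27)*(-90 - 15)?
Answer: -21607883/224715 ≈ -96.157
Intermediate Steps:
a(T) = -26460 (a(T) = 2*((99 + 27)*(-90 - 15)) = 2*(126*(-105)) = 2*(-13230) = -26460)
P(R) = -77 + 2*R**2 (P(R) = (R**2 + R**2) - 77 = 2*R**2 - 77 = -77 + 2*R**2)
31147/1065 + a(-185)/P(-12) = 31147/1065 - 26460/(-77 + 2*(-12)**2) = 31147*(1/1065) - 26460/(-77 + 2*144) = 31147/1065 - 26460/(-77 + 288) = 31147/1065 - 26460/211 = -21607883/224715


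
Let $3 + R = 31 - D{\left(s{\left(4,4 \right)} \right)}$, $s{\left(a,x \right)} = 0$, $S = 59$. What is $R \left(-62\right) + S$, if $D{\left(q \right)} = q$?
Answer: $-1677$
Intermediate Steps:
$R = 28$ ($R = -3 + \left(31 - 0\right) = -3 + \left(31 + 0\right) = -3 + 31 = 28$)
$R \left(-62\right) + S = 28 \left(-62\right) + 59 = -1736 + 59 = -1677$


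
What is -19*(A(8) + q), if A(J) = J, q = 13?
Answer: -399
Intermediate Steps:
-19*(A(8) + q) = -19*(8 + 13) = -19*21 = -399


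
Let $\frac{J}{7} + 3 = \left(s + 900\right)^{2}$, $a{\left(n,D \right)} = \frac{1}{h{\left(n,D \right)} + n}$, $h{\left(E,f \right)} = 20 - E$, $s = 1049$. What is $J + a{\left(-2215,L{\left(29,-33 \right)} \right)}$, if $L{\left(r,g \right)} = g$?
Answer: $\frac{531803721}{20} \approx 2.659 \cdot 10^{7}$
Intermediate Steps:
$a{\left(n,D \right)} = \frac{1}{20}$ ($a{\left(n,D \right)} = \frac{1}{\left(20 - n\right) + n} = \frac{1}{20}$)
$J = 26590186$ ($J = -21 + 7 \left(1049 + 900\right)^{2} = -21 + 7 \cdot 1949^{2} = -21 + 7 \cdot 3798601 = -21 + 26590207 = 26590186$)
$J + a{\left(-2215,L{\left(29,-33 \right)} \right)} = 26590186 + \frac{1}{20} = \frac{531803721}{20}$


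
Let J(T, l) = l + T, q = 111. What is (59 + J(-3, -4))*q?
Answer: 5772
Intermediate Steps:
J(T, l) = T + l
(59 + J(-3, -4))*q = (59 + (-3 - 4))*111 = (59 - 7)*111 = 52*111 = 5772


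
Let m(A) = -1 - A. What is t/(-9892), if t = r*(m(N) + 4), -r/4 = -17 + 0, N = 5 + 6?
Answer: 136/2473 ≈ 0.054994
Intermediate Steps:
N = 11
r = 68 (r = -4*(-17 + 0) = -4*(-17) = 68)
t = -544 (t = 68*((-1 - 1*11) + 4) = 68*((-1 - 11) + 4) = 68*(-12 + 4) = 68*(-8) = -544)
t/(-9892) = -544/(-9892) = -544*(-1/9892) = 136/2473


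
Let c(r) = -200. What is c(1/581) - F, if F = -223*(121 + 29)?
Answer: 33250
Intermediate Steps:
F = -33450 (F = -223*150 = -33450)
c(1/581) - F = -200 - 1*(-33450) = -200 + 33450 = 33250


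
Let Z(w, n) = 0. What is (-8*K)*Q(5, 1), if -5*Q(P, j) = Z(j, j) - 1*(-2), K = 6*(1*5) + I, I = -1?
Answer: 464/5 ≈ 92.800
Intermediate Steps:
K = 29 (K = 6*(1*5) - 1 = 6*5 - 1 = 30 - 1 = 29)
Q(P, j) = -2/5 (Q(P, j) = -(0 - 1*(-2))/5 = -(0 + 2)/5 = -1/5*2 = -2/5)
(-8*K)*Q(5, 1) = -8*29*(-2/5) = -232*(-2/5) = 464/5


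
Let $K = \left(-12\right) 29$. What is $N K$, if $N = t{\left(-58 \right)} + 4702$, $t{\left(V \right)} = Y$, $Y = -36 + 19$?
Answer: $-1630380$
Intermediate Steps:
$Y = -17$
$t{\left(V \right)} = -17$
$K = -348$
$N = 4685$ ($N = -17 + 4702 = 4685$)
$N K = 4685 \left(-348\right) = -1630380$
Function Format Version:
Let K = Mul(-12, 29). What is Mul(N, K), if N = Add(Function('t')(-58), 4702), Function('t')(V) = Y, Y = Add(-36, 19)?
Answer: -1630380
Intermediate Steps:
Y = -17
Function('t')(V) = -17
K = -348
N = 4685 (N = Add(-17, 4702) = 4685)
Mul(N, K) = Mul(4685, -348) = -1630380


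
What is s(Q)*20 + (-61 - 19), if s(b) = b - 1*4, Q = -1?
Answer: -180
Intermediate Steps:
s(b) = -4 + b (s(b) = b - 4 = -4 + b)
s(Q)*20 + (-61 - 19) = (-4 - 1)*20 + (-61 - 19) = -5*20 - 80 = -100 - 80 = -180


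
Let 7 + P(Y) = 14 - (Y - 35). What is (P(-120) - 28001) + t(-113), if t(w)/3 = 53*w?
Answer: -45806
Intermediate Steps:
t(w) = 159*w (t(w) = 3*(53*w) = 159*w)
P(Y) = 42 - Y (P(Y) = -7 + (14 - (Y - 35)) = -7 + (14 - (-35 + Y)) = -7 + (14 + (35 - Y)) = -7 + (49 - Y) = 42 - Y)
(P(-120) - 28001) + t(-113) = ((42 - 1*(-120)) - 28001) + 159*(-113) = ((42 + 120) - 28001) - 17967 = (162 - 28001) - 17967 = -27839 - 17967 = -45806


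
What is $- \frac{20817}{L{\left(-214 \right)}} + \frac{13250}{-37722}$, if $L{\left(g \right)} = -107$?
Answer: $\frac{391920562}{2018127} \approx 194.2$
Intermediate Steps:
$- \frac{20817}{L{\left(-214 \right)}} + \frac{13250}{-37722} = - \frac{20817}{-107} + \frac{13250}{-37722} = \left(-20817\right) \left(- \frac{1}{107}\right) + 13250 \left(- \frac{1}{37722}\right) = \frac{20817}{107} - \frac{6625}{18861} = \frac{391920562}{2018127}$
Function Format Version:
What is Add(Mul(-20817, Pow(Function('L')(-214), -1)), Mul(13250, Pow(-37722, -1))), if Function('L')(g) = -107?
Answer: Rational(391920562, 2018127) ≈ 194.20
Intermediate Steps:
Add(Mul(-20817, Pow(Function('L')(-214), -1)), Mul(13250, Pow(-37722, -1))) = Add(Mul(-20817, Pow(-107, -1)), Mul(13250, Pow(-37722, -1))) = Add(Mul(-20817, Rational(-1, 107)), Mul(13250, Rational(-1, 37722))) = Add(Rational(20817, 107), Rational(-6625, 18861)) = Rational(391920562, 2018127)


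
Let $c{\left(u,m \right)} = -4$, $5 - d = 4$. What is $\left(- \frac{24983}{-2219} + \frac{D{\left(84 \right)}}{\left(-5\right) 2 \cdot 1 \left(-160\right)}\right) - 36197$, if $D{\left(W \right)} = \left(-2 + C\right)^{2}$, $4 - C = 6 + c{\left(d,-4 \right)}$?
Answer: $- \frac{11470880}{317} \approx -36186.0$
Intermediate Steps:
$d = 1$ ($d = 5 - 4 = 1$)
$C = 2$ ($C = 4 - \left(6 - 4\right) = 4 - 2 = 2$)
$D{\left(W \right)} = 0$ ($D{\left(W \right)} = \left(-2 + 2\right)^{2} = 0^{2} = 0$)
$\left(- \frac{24983}{-2219} + \frac{D{\left(84 \right)}}{\left(-5\right) 2 \cdot 1 \left(-160\right)}\right) - 36197 = \left(- \frac{24983}{-2219} + \frac{0}{\left(-5\right) 2 \cdot 1 \left(-160\right)}\right) - 36197 = \left(\left(-24983\right) \left(- \frac{1}{2219}\right) + \frac{0}{\left(-10\right) 1 \left(-160\right)}\right) - 36197 = \left(\frac{3569}{317} + \frac{0}{\left(-10\right) \left(-160\right)}\right) - 36197 = \left(\frac{3569}{317} + \frac{0}{1600}\right) - 36197 = \left(\frac{3569}{317} + 0 \cdot \frac{1}{1600}\right) - 36197 = \left(\frac{3569}{317} + 0\right) - 36197 = \frac{3569}{317} - 36197 = - \frac{11470880}{317}$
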